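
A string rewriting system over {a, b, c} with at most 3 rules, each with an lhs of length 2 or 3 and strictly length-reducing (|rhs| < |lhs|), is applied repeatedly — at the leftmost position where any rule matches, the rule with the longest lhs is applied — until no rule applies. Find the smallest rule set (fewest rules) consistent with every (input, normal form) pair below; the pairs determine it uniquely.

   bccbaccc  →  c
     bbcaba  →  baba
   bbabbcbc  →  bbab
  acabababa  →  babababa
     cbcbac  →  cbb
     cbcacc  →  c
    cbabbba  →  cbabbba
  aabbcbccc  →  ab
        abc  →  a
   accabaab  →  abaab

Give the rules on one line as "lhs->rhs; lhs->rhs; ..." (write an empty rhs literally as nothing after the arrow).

  | bccbaccc => cbaccc => cbbcc => cbc => c
  | bbcaba => baba
  | bbabbcbc => bbabbc => bbab
  | acabababa => babababa

ac->b; bc->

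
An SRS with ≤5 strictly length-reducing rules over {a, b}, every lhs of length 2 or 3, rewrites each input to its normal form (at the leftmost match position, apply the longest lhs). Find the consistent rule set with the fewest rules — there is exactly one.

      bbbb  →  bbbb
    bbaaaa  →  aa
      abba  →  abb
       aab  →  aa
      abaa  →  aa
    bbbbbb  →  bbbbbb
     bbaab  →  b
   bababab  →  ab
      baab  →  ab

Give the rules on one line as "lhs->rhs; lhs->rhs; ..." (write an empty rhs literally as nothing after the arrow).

  | bbbb
  | bbaaaa => baaa => aa
  | abba => abb
  | aab => aa

aab->aa; ba->b; baa->a; bab->ba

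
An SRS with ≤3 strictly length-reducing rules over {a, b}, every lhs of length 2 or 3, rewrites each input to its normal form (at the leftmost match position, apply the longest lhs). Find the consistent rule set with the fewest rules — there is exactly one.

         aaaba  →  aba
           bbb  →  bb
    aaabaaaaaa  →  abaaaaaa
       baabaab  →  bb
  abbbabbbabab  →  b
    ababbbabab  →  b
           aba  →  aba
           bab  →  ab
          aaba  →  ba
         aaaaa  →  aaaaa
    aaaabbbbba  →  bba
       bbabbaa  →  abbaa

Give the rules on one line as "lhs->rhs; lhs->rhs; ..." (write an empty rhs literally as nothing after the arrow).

aab->b; bab->ab; bbb->bb

  | aaaba => aba
  | bbb => bb
  | aaabaaaaaa => abaaaaaa
  | baabaab => bbaab => bbb => bb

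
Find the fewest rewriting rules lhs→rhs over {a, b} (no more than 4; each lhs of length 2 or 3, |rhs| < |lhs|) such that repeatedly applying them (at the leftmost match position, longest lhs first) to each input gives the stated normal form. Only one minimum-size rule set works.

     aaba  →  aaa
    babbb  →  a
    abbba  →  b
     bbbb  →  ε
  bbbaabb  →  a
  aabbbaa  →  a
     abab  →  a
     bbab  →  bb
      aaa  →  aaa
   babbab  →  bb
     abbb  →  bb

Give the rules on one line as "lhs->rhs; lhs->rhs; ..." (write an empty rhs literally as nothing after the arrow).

  | aaba => aaa
  | babbb => bbb => a
  | abbba => bba => b
  | bbbb => ab => ε

ab->; aba->aa; ba->; bbb->a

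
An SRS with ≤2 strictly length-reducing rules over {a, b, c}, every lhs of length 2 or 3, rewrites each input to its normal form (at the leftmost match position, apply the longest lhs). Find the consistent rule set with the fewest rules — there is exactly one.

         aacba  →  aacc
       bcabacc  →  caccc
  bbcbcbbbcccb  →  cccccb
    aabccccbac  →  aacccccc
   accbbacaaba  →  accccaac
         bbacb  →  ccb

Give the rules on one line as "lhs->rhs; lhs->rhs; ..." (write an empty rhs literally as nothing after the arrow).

ba->c; bc->c

  | aacba => aacc
  | bcabacc => cabacc => caccc
  | bbcbcbbbcccb => bcbcbbbcccb => cbcbbbcccb => ccbbbcccb => ccbbcccb => ccbcccb => cccccb
  | aabccccbac => aaccccbac => aacccccc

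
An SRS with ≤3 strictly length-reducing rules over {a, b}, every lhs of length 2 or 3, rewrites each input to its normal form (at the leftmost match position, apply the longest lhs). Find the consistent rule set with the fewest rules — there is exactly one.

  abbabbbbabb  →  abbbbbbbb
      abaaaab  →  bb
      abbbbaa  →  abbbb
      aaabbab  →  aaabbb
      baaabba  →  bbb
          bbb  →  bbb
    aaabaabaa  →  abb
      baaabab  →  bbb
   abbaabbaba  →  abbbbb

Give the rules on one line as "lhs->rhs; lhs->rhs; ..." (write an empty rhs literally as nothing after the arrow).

  | abbabbbbabb => abbbbbbabb => abbbbbbbb
  | abaaaab => baaab => baab => bab => bb
  | abbbbaa => abbbba => abbbb
  | aaabbab => aaabbb

aba->b; ba->b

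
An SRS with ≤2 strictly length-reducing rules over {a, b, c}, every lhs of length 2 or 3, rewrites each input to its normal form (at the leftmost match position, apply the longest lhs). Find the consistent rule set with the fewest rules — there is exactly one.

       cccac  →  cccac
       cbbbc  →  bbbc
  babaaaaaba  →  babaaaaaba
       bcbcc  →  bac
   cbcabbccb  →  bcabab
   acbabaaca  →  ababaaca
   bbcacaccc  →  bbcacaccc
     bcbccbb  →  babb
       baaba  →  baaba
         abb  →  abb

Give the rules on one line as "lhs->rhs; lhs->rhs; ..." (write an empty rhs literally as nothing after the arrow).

bcc->ac; cb->b

  | cccac
  | cbbbc => bbbc
  | babaaaaaba
  | bcbcc => bbcc => bac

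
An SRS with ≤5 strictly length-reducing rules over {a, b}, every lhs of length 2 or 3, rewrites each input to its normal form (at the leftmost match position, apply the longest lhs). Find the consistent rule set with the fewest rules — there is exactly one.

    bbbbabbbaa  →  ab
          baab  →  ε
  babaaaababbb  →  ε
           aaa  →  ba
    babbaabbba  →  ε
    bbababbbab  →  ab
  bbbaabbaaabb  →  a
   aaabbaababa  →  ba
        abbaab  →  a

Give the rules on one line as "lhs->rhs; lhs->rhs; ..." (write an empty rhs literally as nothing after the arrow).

  | bbbbabbbaa => bbabbbaa => abbbaa => abaa => ab
  | baab => bb => ε
  | babaaaababbb => aaaaababbb => baaababbb => bbababbb => ababbb => aabb => bb => ε
  | aaa => ba

aa->; aaa->ba; bab->a; bb->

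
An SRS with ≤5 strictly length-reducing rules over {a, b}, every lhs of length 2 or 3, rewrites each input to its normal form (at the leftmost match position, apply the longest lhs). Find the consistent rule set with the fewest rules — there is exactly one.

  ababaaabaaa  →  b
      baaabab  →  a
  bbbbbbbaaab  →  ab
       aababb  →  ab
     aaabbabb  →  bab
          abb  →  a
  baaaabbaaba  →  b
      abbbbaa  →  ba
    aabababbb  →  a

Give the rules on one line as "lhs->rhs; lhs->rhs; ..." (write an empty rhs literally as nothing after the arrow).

  | ababaaabaaa => abbaaabaaa => aaaabaaa => baabaaa => baaaa => bbaa => aa => b
  | baaabab => bbabab => abab => abb => a
  | bbbbbbbaaab => bbbbbaaab => bbbaaab => baaab => bbab => ab
  | aababb => aabb => ab

aa->b; aab->a; aba->ab; bb->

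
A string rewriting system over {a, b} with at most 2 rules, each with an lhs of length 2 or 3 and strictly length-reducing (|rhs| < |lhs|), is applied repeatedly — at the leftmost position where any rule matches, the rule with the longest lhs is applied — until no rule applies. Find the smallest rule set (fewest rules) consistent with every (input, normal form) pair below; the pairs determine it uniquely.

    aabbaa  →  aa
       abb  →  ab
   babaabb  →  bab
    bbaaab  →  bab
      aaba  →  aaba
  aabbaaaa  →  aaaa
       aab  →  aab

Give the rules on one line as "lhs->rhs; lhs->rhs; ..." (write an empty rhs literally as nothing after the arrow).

  | aabbaa => aabaa => aa
  | abb => ab
  | babaabb => babb => bab
  | bbaaab => bab

abb->ab; baa->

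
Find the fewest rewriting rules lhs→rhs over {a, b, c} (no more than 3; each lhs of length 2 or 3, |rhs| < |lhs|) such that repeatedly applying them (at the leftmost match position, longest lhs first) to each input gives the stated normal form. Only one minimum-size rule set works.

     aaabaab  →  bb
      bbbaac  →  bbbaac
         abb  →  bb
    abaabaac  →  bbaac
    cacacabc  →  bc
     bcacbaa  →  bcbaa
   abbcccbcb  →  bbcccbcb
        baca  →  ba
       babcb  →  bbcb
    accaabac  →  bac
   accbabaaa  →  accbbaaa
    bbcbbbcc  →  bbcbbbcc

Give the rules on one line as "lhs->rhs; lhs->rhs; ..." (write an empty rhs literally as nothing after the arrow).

ab->b; ca->

  | aaabaab => aabaab => abaab => baab => bab => bb
  | bbbaac
  | abb => bb
  | abaabaac => baabaac => babaac => bbaac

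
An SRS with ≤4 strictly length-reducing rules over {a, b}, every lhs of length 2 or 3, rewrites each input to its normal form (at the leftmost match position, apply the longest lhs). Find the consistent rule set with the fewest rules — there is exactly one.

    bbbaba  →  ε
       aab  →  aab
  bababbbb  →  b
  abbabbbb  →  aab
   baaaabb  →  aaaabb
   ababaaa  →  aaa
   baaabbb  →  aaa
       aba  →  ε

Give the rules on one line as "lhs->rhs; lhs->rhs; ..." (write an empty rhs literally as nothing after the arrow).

aba->; ba->a; bba->a; bbb->

  | bbbaba => aba => ε
  | aab
  | bababbbb => ababbbb => bbbb => b
  | abbabbbb => aabbbb => aab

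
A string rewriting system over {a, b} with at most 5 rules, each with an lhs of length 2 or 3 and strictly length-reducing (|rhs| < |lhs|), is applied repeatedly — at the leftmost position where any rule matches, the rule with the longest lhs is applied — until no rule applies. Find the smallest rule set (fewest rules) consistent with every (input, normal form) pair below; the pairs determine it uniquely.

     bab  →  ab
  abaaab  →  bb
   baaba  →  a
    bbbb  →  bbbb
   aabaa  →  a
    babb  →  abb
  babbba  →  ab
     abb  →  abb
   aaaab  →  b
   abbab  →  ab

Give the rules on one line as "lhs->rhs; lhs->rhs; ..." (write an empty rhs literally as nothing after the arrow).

aa->b; ba->a; baa->; bba->

  | bab => ab
  | abaaab => aab => bb
  | baaba => ba => a
  | bbbb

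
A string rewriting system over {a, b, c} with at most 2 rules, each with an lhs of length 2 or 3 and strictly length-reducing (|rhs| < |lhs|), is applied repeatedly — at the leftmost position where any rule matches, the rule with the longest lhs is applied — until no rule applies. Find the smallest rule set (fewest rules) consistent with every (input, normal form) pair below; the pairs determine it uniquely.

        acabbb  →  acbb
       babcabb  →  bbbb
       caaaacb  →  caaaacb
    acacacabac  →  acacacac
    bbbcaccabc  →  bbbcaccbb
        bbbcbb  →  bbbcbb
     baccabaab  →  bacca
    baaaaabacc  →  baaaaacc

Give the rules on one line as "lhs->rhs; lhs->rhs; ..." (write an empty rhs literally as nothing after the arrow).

ab->; abc->bb

  | acabbb => acbb
  | babcabb => bbbabb => bbbb
  | caaaacb
  | acacacabac => acacacac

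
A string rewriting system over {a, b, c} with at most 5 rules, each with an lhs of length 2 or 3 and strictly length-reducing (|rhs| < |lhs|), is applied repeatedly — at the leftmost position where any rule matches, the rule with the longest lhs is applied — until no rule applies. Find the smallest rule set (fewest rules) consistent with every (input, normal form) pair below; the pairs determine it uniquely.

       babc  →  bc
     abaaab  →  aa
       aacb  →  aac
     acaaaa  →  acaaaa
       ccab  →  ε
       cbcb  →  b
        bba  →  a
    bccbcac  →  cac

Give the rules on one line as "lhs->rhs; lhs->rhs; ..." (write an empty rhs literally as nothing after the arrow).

  | babc => bc
  | abaaab => aaab => aa
  | aacb => aac
  | acaaaa

ab->; bb->; cb->c; cc->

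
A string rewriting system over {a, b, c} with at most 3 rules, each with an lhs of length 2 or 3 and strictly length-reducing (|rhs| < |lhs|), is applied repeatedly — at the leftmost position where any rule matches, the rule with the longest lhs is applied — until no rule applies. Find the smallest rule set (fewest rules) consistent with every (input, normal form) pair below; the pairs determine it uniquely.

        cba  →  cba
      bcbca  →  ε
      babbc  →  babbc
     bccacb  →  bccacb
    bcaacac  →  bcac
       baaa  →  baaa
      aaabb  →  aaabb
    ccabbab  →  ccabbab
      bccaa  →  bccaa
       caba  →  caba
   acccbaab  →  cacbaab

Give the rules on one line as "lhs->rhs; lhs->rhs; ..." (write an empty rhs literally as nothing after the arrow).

  | cba
  | bcbca => aca => ε
  | babbc
  | bccacb

aca->; acc->ca; bcb->a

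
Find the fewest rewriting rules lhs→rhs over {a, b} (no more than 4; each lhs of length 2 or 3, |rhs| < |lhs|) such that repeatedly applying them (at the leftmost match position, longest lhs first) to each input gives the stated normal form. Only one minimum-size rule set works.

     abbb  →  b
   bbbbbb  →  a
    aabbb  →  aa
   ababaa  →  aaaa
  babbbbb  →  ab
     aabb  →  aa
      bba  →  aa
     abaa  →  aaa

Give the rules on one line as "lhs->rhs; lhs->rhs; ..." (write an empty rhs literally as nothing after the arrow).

  | abbb => b
  | bbbbbb => abbbb => bb => a
  | aabbb => aabb => aab => aa
  | ababaa => aabaa => aaaa

aab->aa; abb->; ba->a; bb->a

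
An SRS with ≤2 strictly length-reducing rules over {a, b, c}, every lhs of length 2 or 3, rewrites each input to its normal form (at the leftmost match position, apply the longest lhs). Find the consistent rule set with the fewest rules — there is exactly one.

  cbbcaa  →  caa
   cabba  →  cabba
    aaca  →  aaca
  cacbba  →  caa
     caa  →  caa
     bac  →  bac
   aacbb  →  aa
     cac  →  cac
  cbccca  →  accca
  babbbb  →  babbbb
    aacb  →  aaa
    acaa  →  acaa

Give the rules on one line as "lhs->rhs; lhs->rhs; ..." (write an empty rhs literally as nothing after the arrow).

cb->a; cbb->

  | cbbcaa => caa
  | cabba
  | aaca
  | cacbba => caa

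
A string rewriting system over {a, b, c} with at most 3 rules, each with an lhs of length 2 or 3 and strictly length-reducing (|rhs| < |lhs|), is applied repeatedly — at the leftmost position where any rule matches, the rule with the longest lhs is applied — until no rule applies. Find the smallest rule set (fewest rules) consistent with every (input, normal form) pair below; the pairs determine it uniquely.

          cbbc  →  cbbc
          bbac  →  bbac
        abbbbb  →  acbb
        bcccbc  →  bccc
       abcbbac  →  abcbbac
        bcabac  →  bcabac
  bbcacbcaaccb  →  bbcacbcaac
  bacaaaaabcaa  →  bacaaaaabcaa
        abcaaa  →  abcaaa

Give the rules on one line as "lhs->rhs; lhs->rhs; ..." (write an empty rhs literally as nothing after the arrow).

  | cbbc
  | bbac
  | abbbbb => acbb
  | bcccbc => bccc

bbb->c; ccb->c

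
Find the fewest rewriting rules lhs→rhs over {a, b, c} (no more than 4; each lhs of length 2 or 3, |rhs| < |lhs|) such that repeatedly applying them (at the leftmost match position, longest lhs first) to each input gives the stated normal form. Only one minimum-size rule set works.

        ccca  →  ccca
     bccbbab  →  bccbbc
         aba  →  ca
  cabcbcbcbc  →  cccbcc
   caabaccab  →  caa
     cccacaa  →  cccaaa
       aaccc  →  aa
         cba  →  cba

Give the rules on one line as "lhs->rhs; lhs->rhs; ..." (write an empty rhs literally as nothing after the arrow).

ab->c; ac->a; bcb->ba

  | ccca
  | bccbbab => bccbbc
  | aba => ca
  | cabcbcbcbc => cccbcbcbc => cccbacbc => cccbabc => cccbcc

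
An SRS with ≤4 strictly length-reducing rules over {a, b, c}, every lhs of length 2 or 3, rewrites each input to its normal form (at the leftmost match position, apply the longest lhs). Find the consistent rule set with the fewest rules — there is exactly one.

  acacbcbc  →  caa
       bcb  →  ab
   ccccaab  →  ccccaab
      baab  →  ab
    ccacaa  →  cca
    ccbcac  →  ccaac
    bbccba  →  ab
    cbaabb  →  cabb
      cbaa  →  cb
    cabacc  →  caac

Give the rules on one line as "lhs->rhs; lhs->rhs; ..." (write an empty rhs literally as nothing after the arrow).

  | acacbcbc => cbcbc => cabc => caa
  | bcb => ab
  | ccccaab
  | baab => bab => ab

aca->; ba->b; bab->ab; bc->a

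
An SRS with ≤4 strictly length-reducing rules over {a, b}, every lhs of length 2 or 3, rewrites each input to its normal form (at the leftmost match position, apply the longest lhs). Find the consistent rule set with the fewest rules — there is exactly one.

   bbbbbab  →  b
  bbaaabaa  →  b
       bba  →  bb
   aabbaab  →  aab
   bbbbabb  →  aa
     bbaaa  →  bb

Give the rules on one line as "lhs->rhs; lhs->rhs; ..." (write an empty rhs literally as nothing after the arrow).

  | bbbbbab => bbbbab => bbbab => bbab => baa => ba => b
  | bbaaabaa => bbaabaa => bbabaa => baaaa => baaa => baa => ba => b
  | bba => bb
  | aabbaab => aabbab => aabaa => aaba => aab

ba->b; bab->aa; bbb->bb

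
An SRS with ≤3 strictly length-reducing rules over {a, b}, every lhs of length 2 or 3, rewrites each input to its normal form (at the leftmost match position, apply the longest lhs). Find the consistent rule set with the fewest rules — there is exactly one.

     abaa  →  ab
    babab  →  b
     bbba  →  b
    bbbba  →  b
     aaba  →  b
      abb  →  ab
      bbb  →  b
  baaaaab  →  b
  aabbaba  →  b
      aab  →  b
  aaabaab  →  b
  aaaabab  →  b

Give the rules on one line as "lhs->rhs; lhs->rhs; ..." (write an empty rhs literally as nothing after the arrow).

  | abaa => aba => ab
  | babab => bbab => bab => bb => b
  | bbba => bba => ba => b
  | bbbba => bbba => bba => ba => b

aa->b; ba->b; bb->b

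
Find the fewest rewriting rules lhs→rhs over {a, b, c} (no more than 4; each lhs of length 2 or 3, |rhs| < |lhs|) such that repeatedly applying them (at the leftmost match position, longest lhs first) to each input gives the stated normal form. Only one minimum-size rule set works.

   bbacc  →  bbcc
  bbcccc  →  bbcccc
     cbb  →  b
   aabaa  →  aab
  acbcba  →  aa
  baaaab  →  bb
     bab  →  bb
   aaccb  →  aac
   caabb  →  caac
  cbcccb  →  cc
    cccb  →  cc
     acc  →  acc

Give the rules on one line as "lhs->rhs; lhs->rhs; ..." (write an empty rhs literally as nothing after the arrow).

abb->ac; ba->b; cb->

  | bbacc => bbcc
  | bbcccc
  | cbb => b
  | aabaa => aaba => aab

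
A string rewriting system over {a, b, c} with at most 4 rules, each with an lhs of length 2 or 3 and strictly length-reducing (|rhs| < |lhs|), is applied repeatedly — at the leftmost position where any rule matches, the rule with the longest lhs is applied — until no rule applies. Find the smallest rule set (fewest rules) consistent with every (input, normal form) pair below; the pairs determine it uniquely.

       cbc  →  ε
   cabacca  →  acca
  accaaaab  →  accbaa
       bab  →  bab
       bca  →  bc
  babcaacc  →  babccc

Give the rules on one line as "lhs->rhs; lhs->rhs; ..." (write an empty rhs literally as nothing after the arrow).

aab->ba; bca->bc; cab->; cbc->

  | cbc => ε
  | cabacca => acca
  | accaaaab => accaaba => accbaa
  | bab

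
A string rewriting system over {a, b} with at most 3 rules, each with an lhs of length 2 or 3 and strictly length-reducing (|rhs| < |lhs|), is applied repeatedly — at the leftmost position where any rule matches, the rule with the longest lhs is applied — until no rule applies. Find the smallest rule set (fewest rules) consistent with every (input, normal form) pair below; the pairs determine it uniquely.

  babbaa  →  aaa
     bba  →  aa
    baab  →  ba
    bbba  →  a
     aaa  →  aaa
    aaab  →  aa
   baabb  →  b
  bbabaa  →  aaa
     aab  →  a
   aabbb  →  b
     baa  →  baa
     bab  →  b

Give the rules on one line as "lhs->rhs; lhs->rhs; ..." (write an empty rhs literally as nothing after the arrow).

ab->; bb->a

  | babbaa => bbaa => aaa
  | bba => aa
  | baab => ba
  | bbba => aba => a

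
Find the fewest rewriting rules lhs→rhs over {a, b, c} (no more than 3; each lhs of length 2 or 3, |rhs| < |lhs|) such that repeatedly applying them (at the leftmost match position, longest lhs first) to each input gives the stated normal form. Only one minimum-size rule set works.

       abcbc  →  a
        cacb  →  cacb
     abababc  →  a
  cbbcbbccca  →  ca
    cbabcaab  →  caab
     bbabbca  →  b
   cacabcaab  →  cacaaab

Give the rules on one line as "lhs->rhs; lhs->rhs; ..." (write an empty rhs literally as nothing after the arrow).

  | abcbc => abc => a
  | cacb
  | abababc => ababc => abc => a
  | cbbcbbccca => cbbbccca => cbbcca => cbca => ca

ba->; bc->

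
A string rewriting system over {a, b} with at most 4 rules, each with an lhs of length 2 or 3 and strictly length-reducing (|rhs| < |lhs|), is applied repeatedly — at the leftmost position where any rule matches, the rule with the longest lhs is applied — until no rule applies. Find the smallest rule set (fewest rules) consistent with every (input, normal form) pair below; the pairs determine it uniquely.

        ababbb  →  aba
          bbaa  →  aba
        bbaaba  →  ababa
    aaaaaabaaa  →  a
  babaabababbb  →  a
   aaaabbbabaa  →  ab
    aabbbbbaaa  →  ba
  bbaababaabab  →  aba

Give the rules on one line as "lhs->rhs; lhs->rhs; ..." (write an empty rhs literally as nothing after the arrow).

aa->b; bba->ab; bbb->

  | ababbb => aba
  | bbaa => aba
  | bbaaba => ababa
  | aaaaaabaaa => baaaabaaa => bbaabaaa => ababaaa => ababba => abaab => abbb => a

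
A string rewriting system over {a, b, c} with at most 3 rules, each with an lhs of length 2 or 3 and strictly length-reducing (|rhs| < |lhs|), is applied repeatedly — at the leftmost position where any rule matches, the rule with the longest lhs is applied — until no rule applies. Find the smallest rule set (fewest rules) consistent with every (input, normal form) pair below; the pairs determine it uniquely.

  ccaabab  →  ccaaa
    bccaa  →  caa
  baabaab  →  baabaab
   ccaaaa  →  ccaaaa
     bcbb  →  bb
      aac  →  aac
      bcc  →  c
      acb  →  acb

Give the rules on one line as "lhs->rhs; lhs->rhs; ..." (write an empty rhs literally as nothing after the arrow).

  | ccaabab => ccaaa
  | bccaa => caa
  | baabaab
  | ccaaaa

bab->a; bc->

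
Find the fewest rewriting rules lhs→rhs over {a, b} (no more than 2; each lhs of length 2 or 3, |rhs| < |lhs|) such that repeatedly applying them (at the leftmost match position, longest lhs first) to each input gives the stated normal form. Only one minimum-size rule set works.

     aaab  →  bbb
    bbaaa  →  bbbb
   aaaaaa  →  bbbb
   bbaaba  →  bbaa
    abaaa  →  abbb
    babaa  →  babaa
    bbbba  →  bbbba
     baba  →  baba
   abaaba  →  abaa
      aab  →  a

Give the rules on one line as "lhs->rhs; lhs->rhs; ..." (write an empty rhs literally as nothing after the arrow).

  | aaab => bbb
  | bbaaa => bbbb
  | aaaaaa => bbaaa => bbbb
  | bbaaba => bbaa

aaa->bb; aab->a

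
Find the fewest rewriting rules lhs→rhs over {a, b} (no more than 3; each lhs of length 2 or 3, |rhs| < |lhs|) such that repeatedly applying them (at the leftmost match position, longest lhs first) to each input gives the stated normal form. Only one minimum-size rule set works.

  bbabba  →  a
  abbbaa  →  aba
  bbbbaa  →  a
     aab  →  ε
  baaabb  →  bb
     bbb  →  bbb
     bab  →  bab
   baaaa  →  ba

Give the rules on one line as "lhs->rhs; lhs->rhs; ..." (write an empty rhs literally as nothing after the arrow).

  | bbabba => abba => aa => a
  | abbbaa => abaa => aba
  | bbbbaa => bbaa => aa => a
  | aab => ε

aa->a; aab->; bba->a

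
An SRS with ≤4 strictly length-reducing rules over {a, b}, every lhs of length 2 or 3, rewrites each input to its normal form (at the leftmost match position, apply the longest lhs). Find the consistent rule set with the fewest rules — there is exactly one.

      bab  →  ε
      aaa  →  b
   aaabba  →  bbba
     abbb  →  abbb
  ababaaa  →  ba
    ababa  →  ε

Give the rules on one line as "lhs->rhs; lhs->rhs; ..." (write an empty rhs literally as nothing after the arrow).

  | bab => ε
  | aaa => b
  | aaabba => bbba
  | abbb

aa->; aaa->b; bab->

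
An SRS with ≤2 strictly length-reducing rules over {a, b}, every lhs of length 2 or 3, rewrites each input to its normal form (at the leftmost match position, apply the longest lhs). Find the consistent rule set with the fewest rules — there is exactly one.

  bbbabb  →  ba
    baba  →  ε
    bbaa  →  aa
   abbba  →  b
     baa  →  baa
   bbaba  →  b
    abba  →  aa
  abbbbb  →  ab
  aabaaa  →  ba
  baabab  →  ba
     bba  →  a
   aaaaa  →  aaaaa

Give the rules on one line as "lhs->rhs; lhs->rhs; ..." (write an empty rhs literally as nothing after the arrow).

aba->b; bb->

  | bbbabb => babb => ba
  | baba => bb => ε
  | bbaa => aa
  | abbba => aba => b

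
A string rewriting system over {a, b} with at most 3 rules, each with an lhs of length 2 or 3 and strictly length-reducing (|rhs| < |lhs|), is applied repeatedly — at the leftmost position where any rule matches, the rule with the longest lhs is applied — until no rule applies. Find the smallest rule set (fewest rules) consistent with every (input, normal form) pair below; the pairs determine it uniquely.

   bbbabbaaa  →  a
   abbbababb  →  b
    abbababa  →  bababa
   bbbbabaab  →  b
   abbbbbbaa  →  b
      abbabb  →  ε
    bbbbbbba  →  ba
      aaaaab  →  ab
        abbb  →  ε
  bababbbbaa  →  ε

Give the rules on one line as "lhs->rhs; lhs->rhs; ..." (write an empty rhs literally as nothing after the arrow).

  | bbbabbaaa => babbaaa => bbaaa => aaa => a
  | abbbababb => bbababb => ababb => abb => b
  | abbababa => bababa
  | bbbbabaab => bbabaab => abaab => abb => b

aa->; abb->b; bb->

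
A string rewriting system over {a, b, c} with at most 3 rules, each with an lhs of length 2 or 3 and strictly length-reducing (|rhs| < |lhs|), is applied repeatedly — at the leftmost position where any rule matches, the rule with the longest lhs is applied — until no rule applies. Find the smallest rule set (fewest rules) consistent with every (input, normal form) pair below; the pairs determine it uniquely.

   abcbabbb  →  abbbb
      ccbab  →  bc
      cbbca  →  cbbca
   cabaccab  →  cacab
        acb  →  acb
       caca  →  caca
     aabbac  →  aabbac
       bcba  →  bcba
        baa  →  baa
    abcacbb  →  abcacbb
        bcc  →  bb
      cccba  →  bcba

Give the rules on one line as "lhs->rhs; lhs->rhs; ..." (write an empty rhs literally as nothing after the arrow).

bab->c; cc->b

  | abcbabbb => abccbb => abbbb
  | ccbab => bbab => bc
  | cbbca
  | cabaccab => cababab => cacab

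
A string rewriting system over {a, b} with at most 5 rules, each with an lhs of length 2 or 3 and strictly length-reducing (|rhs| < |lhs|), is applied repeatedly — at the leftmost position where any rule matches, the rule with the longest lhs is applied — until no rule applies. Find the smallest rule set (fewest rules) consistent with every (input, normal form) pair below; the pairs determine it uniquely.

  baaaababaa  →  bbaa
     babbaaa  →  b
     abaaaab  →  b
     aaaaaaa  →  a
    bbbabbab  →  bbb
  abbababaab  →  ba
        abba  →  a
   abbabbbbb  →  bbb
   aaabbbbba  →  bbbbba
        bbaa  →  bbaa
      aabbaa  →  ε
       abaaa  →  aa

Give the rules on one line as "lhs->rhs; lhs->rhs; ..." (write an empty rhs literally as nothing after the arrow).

aaa->; ab->; aba->; abb->

  | baaaababaa => bababaa => bbaa
  | babbaaa => baaa => b
  | abaaaab => aaab => b
  | aaaaaaa => aaaa => a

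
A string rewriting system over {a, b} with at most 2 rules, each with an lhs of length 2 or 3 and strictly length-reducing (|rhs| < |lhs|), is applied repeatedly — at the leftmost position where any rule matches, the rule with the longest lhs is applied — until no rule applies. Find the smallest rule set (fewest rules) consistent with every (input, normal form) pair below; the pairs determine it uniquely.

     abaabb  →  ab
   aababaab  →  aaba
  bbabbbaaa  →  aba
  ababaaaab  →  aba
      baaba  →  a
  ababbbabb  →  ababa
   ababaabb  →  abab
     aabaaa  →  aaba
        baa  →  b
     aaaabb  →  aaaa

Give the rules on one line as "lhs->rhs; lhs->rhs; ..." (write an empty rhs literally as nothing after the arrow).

baa->b; bb->

  | abaabb => abbb => ab
  | aababaab => aababb => aaba
  | bbabbbaaa => abbbaaa => abaaa => aba
  | ababaaaab => ababaab => ababb => aba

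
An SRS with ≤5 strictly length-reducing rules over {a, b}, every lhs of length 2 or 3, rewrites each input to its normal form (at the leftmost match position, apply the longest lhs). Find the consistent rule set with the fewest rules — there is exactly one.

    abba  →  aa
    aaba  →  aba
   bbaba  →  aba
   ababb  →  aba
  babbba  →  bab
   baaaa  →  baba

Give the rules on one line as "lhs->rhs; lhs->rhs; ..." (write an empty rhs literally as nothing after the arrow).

  | abba => aa
  | aaba => aba
  | bbaba => aba
  | ababb => aba

aaa->ab; aab->ab; bb->; bbb->a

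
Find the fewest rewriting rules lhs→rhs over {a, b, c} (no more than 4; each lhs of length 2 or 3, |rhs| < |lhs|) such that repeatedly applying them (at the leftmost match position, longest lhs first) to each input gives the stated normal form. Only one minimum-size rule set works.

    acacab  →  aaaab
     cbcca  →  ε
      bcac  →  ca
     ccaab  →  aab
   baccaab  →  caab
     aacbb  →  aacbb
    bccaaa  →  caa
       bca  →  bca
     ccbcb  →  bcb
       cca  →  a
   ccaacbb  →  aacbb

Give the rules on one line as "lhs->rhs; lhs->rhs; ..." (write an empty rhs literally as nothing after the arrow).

  | acacab => aaaab
  | cbcca => cba => cc => ε
  | bcac => baa => ca
  | ccaab => aab

ba->c; cac->aa; cc->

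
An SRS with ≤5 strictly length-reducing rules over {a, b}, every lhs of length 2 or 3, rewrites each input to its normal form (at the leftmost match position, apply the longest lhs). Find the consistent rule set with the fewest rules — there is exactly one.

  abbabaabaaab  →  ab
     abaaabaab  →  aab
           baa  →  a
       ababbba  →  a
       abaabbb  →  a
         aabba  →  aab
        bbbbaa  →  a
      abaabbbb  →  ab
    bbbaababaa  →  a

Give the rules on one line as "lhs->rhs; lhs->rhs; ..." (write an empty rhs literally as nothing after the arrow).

aaa->a; aba->aa; ba->; bbb->

  | abbabaabaaab => abbaabaaab => ababaaab => aabaaab => aaaaab => aaab => ab
  | abaaabaab => aaaabaab => aabaab => aaaab => aab
  | baa => a
  | ababbba => aabbba => aaa => a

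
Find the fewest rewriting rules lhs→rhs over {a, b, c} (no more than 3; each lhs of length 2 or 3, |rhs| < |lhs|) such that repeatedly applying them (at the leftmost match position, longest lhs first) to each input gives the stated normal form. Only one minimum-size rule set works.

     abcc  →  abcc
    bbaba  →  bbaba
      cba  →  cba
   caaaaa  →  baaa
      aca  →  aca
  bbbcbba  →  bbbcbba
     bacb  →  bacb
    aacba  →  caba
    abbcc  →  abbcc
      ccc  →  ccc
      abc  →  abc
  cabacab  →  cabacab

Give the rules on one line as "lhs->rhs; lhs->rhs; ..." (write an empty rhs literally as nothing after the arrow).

aac->ca; caa->b

  | abcc
  | bbaba
  | cba
  | caaaaa => baaa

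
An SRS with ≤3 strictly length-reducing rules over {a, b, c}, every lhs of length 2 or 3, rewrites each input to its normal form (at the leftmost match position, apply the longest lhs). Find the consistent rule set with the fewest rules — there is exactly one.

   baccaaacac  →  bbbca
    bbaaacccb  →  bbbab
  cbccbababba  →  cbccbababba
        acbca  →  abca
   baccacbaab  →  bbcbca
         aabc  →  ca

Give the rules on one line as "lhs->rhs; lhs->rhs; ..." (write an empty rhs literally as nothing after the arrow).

aa->b; aab->ca; ac->a

  | baccaaacac => bacaaacac => baaaacac => bbaacac => bbbcac => bbbca
  | bbaaacccb => bbbacccb => bbbaccb => bbbacb => bbbab
  | cbccbababba
  | acbca => abca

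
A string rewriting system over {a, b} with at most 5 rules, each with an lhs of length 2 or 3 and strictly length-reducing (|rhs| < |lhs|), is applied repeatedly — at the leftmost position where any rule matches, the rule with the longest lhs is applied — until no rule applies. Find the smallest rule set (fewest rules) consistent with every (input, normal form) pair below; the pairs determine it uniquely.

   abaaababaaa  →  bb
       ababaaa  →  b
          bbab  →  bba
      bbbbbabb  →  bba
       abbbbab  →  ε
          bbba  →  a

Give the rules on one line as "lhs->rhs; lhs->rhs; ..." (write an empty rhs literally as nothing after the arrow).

aaa->b; aab->; ab->a; bbb->

  | abaaababaaa => aaaababaaa => bababaaa => baabaaa => baaa => bb
  | ababaaa => aabaaa => aaa => b
  | bbab => bba
  | bbbbbabb => bbabb => bbab => bba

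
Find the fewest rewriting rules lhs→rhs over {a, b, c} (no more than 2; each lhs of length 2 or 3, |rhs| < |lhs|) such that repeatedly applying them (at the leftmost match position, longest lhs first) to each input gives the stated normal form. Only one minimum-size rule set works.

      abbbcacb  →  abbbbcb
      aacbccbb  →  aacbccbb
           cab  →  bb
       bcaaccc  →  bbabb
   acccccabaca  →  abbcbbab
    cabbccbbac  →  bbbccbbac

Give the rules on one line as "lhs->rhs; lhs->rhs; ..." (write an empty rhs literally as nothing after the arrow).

  | abbbcacb => abbbbcb
  | aacbccbb
  | cab => bb
  | bcaaccc => bbaccc => bbabb

ca->b; ccc->bb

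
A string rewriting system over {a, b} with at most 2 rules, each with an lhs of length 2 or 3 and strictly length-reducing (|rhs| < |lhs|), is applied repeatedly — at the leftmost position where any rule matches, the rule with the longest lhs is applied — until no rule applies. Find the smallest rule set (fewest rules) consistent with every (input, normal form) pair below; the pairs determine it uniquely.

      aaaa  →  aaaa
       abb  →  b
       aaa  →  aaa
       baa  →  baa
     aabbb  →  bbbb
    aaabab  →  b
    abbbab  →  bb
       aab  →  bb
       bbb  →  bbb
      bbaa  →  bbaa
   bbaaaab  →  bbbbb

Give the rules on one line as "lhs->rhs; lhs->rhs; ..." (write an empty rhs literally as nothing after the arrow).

  | aaaa
  | abb => b
  | aaa
  | baa

aab->bb; ab->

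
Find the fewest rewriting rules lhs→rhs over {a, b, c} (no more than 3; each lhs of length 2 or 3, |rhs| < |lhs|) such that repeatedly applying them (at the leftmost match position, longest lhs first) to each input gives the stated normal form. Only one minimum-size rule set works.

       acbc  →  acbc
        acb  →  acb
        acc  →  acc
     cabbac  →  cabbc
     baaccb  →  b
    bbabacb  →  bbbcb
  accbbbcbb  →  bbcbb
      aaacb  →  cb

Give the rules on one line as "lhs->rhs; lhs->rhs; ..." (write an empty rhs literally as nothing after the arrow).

aaa->; ba->b; ccb->aa

  | acbc
  | acb
  | acc
  | cabbac => cabbc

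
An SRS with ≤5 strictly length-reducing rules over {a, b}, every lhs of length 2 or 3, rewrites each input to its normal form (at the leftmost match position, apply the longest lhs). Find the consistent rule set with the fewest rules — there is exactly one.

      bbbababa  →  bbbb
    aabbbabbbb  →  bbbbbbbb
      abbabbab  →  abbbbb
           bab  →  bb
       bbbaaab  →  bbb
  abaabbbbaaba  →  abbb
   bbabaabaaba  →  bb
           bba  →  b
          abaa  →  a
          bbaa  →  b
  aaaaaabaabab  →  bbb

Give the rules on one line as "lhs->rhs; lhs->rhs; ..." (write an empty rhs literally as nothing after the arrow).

  | bbbababa => bbbbaba => bbbbba => bbbb
  | aabbbabbbb => bbbbabbbb => bbbbbbbb
  | abbabbab => abbbbab => abbbbb
  | bab => bb

aa->b; ba->; baa->; bab->bb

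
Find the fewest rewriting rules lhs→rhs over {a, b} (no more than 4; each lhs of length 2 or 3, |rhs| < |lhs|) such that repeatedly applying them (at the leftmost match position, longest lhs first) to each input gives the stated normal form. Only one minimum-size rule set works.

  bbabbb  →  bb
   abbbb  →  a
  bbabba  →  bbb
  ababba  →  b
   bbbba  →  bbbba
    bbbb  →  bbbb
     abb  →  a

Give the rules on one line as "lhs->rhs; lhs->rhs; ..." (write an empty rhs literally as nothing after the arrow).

  | bbabbb => bbab => bb
  | abbbb => abb => a
  | bbabba => bbaa => bbb
  | ababba => abba => aa => b

aa->b; ab->; abb->a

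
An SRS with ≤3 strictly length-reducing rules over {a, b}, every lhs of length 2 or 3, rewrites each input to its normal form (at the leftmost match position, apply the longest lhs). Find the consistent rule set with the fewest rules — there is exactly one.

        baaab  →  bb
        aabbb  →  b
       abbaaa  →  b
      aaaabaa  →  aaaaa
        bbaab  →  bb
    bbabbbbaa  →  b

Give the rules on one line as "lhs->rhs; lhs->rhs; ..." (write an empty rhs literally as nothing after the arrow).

  | baaab => baab => bab => bb
  | aabbb => abb => b
  | abbaaa => baaa => baa => ba => b
  | aaaabaa => aaaaa

ab->; ba->b; bba->ba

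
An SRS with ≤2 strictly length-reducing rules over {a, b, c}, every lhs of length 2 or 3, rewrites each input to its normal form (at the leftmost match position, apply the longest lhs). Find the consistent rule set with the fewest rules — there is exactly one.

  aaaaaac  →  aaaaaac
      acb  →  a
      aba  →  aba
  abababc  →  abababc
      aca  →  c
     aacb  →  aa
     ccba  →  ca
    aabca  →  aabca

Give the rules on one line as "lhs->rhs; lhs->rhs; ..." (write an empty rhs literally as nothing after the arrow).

aca->c; cb->

  | aaaaaac
  | acb => a
  | aba
  | abababc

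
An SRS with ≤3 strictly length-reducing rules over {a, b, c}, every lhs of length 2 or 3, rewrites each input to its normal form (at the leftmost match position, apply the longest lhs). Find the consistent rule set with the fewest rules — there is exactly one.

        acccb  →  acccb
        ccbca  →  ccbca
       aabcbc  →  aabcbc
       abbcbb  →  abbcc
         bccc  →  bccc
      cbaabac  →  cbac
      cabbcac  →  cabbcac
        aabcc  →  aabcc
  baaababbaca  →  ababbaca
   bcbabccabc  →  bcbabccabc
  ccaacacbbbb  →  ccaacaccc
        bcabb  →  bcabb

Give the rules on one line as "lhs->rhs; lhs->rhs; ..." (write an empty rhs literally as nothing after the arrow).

baa->; cbb->cc

  | acccb
  | ccbca
  | aabcbc
  | abbcbb => abbcc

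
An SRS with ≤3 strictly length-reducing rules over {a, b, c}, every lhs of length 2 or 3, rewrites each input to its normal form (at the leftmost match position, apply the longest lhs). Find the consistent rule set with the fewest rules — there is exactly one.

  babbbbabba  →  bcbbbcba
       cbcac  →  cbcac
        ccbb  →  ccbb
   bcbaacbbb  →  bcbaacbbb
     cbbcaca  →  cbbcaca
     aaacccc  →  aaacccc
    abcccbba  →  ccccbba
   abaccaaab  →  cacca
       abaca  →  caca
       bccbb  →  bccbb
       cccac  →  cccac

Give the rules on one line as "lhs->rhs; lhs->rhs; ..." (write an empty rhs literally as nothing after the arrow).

  | babbbbabba => bcbbbabba => bcbbbcba
  | cbcac
  | ccbb
  | bcbaacbbb

aab->; ab->c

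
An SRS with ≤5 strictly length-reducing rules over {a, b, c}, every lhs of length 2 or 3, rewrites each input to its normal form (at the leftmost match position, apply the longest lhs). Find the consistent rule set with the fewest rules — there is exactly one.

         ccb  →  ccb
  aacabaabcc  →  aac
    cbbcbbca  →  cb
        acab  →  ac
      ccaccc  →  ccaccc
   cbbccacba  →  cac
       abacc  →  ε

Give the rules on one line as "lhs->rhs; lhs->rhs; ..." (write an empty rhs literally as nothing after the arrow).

ab->; aba->bb; ba->; bc->

  | ccb
  | aacabaabcc => aacbbabcc => aacbbcc => aacbc => aac
  | cbbcbbca => cbbbca => cbba => cb
  | acab => ac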